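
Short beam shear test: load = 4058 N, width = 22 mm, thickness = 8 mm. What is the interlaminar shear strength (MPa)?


ILSS = 3F/(4bh) = 3*4058/(4*22*8) = 17.29 MPa

17.29 MPa


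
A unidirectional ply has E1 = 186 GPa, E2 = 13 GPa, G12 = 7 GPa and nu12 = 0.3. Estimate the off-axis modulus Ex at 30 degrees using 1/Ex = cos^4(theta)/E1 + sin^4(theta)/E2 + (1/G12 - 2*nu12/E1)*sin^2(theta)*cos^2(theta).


cos^4(30) = 0.5625, sin^4(30) = 0.0625, sin^2(30)*cos^2(30) = 0.1875
1/G12 - 2*nu12/E1 = 1/7 - 2*0.3/186 = 0.139631 GPa^-1
1/Ex = 0.5625/186 + 0.0625/13 + 0.139631*0.1875 = 0.0340128 GPa^-1
Ex = 29.4 GPa

29.4 GPa


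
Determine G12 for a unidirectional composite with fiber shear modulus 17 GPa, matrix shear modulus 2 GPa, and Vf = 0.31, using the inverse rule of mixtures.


1/G12 = Vf/Gf + (1-Vf)/Gm = 0.31/17 + 0.69/2
G12 = 2.75 GPa

2.75 GPa


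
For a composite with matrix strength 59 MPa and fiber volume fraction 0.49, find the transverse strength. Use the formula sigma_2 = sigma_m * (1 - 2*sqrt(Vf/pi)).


factor = 1 - 2*sqrt(0.49/pi) = 0.2101
sigma_2 = 59 * 0.2101 = 12.4 MPa

12.4 MPa


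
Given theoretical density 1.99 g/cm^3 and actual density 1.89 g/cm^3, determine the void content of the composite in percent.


Void% = (rho_theo - rho_actual)/rho_theo * 100 = (1.99 - 1.89)/1.99 * 100 = 5.03%

5.03%


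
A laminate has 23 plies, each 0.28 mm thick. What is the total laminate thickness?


h = n * t_ply = 23 * 0.28 = 6.44 mm

6.44 mm


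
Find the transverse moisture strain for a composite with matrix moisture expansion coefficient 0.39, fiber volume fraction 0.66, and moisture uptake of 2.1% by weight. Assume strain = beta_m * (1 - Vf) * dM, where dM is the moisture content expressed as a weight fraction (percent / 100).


dM = 2.1/100 = 0.021
strain = beta_m * (1-Vf) * dM = 0.39 * 0.34 * 0.021 = 0.0027846

0.0027846


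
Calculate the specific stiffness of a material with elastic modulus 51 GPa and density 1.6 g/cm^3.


Specific stiffness = E/rho = 51/1.6 = 31.9 GPa/(g/cm^3)

31.9 GPa/(g/cm^3)


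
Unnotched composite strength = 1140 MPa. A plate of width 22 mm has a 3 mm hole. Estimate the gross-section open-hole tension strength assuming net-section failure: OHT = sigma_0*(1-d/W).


OHT = sigma_0*(1-d/W) = 1140*(1-3/22) = 984.5 MPa

984.5 MPa


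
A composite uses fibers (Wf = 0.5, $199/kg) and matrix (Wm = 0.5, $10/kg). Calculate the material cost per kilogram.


Cost = cost_f*Wf + cost_m*Wm = 199*0.5 + 10*0.5 = $104.5/kg

$104.5/kg


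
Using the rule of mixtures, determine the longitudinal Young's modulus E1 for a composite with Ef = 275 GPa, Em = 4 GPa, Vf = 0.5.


E1 = Ef*Vf + Em*(1-Vf) = 275*0.5 + 4*0.5 = 139.5 GPa

139.5 GPa


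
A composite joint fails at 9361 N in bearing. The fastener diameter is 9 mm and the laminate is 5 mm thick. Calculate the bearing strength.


sigma_br = F/(d*h) = 9361/(9*5) = 208.0 MPa

208.0 MPa


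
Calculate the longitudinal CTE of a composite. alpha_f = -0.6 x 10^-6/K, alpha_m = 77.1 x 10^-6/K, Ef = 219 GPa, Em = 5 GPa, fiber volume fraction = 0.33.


E1 = Ef*Vf + Em*(1-Vf) = 75.62
alpha_1 = (alpha_f*Ef*Vf + alpha_m*Em*(1-Vf))/E1 = 2.84 x 10^-6/K

2.84 x 10^-6/K


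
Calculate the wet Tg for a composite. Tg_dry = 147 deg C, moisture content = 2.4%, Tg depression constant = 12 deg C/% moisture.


Tg_wet = Tg_dry - k*moisture = 147 - 12*2.4 = 118.2 deg C

118.2 deg C


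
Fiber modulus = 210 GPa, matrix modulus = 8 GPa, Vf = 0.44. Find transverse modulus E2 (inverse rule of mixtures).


1/E2 = Vf/Ef + (1-Vf)/Em = 0.44/210 + 0.56/8
E2 = 13.87 GPa

13.87 GPa


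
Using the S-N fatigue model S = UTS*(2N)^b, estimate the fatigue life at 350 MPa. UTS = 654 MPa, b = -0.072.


N = 0.5 * (S/UTS)^(1/b) = 0.5 * (350/654)^(1/-0.072) = 2950.7887 cycles

2950.7887 cycles


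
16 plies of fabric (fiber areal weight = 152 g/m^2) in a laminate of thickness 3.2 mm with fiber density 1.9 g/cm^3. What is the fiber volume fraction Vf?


Vf = n * FAW / (rho_f * h * 1000) = 16 * 152 / (1.9 * 3.2 * 1000) = 0.4

0.4


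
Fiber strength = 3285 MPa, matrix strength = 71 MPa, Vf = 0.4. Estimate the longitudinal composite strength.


sigma_1 = sigma_f*Vf + sigma_m*(1-Vf) = 3285*0.4 + 71*0.6 = 1356.6 MPa

1356.6 MPa


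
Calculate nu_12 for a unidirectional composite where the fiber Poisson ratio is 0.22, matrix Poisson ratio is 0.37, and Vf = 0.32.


nu_12 = nu_f*Vf + nu_m*(1-Vf) = 0.22*0.32 + 0.37*0.68 = 0.322

0.322


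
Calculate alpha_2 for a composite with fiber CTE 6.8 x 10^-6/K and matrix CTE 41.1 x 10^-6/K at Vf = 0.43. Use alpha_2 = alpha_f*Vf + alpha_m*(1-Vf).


alpha_2 = alpha_f*Vf + alpha_m*(1-Vf) = 6.8*0.43 + 41.1*0.57 = 26.4 x 10^-6/K

26.4 x 10^-6/K


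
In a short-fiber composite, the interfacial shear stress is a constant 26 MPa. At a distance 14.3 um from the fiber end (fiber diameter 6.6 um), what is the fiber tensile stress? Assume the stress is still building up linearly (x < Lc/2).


Force balance: sigma_f * (pi*d^2/4) = tau * (pi*d) * x  ->  sigma_f = 4 * tau * x / d
sigma_f = 4 * 26 * 14.3 / 6.6 = 225.3 MPa

225.3 MPa


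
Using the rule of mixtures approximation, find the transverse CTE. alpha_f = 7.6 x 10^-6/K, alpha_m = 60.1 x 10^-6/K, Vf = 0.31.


alpha_2 = alpha_f*Vf + alpha_m*(1-Vf) = 7.6*0.31 + 60.1*0.69 = 43.8 x 10^-6/K

43.8 x 10^-6/K


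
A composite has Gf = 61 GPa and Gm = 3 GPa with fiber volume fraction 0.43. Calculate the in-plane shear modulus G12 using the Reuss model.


1/G12 = Vf/Gf + (1-Vf)/Gm = 0.43/61 + 0.57/3
G12 = 5.07 GPa

5.07 GPa


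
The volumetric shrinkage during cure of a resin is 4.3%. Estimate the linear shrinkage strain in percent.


Linear shrinkage ≈ vol_shrink/3 = 4.3/3 = 1.433%

1.433%


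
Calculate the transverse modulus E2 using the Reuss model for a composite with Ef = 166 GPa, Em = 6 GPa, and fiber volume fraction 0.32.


1/E2 = Vf/Ef + (1-Vf)/Em = 0.32/166 + 0.68/6
E2 = 8.68 GPa

8.68 GPa


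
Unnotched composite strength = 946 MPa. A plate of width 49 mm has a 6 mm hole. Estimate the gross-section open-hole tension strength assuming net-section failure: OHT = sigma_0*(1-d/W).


OHT = sigma_0*(1-d/W) = 946*(1-6/49) = 830.2 MPa

830.2 MPa


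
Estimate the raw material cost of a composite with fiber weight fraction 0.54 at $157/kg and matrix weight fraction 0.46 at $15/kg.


Cost = cost_f*Wf + cost_m*Wm = 157*0.54 + 15*0.46 = $91.68/kg

$91.68/kg


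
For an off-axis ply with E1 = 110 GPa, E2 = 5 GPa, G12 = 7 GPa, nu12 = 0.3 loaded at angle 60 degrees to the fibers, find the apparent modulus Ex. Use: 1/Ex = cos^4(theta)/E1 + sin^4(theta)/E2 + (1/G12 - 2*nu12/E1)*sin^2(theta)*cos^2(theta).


cos^4(60) = 0.0625, sin^4(60) = 0.5625, sin^2(60)*cos^2(60) = 0.1875
1/G12 - 2*nu12/E1 = 1/7 - 2*0.3/110 = 0.137403 GPa^-1
1/Ex = 0.0625/110 + 0.5625/5 + 0.137403*0.1875 = 0.1388312 GPa^-1
Ex = 7.2 GPa

7.2 GPa


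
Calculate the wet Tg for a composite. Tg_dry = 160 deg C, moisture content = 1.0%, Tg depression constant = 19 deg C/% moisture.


Tg_wet = Tg_dry - k*moisture = 160 - 19*1.0 = 141.0 deg C

141.0 deg C


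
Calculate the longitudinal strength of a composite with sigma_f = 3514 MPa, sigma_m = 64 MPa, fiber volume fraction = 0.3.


sigma_1 = sigma_f*Vf + sigma_m*(1-Vf) = 3514*0.3 + 64*0.7 = 1099.0 MPa

1099.0 MPa


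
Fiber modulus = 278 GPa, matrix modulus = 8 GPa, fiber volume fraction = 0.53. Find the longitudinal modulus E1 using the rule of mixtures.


E1 = Ef*Vf + Em*(1-Vf) = 278*0.53 + 8*0.47 = 151.1 GPa

151.1 GPa


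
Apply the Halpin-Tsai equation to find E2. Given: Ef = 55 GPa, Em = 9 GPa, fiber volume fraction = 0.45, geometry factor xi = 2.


eta = (Ef/Em - 1)/(Ef/Em + xi) = (6.1111 - 1)/(6.1111 + 2) = 0.6301
E2 = Em*(1+xi*eta*Vf)/(1-eta*Vf) = 19.69 GPa

19.69 GPa


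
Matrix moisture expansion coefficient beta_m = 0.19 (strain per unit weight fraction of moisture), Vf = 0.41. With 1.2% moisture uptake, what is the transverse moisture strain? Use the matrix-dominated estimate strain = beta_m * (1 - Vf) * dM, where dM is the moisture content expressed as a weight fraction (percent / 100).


dM = 1.2/100 = 0.012
strain = beta_m * (1-Vf) * dM = 0.19 * 0.59 * 0.012 = 0.0013452

0.0013452


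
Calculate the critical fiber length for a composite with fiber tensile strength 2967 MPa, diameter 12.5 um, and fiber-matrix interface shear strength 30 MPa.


Lc = sigma_f * d / (2 * tau_i) = 2967 * 12.5 / (2 * 30) = 618.1 um

618.1 um


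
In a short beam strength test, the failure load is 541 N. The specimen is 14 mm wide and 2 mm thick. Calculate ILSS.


ILSS = 3F/(4bh) = 3*541/(4*14*2) = 14.49 MPa

14.49 MPa


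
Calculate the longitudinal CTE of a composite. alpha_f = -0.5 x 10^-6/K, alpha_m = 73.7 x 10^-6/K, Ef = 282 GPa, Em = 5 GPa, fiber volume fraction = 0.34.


E1 = Ef*Vf + Em*(1-Vf) = 99.18
alpha_1 = (alpha_f*Ef*Vf + alpha_m*Em*(1-Vf))/E1 = 1.97 x 10^-6/K

1.97 x 10^-6/K


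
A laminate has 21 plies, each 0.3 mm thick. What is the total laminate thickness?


h = n * t_ply = 21 * 0.3 = 6.3 mm

6.3 mm


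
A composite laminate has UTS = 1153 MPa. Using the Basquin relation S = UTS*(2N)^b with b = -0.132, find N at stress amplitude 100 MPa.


N = 0.5 * (S/UTS)^(1/b) = 0.5 * (100/1153)^(1/-0.132) = 5.5352e+07 cycles

5.5352e+07 cycles


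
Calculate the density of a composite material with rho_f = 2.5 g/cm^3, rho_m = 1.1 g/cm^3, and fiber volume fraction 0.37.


rho_c = rho_f*Vf + rho_m*(1-Vf) = 2.5*0.37 + 1.1*0.63 = 1.618 g/cm^3

1.618 g/cm^3


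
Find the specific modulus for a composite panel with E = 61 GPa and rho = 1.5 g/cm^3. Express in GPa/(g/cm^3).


Specific stiffness = E/rho = 61/1.5 = 40.7 GPa/(g/cm^3)

40.7 GPa/(g/cm^3)


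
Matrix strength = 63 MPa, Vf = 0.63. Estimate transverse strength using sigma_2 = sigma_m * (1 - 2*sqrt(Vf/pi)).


factor = 1 - 2*sqrt(0.63/pi) = 0.1044
sigma_2 = 63 * 0.1044 = 6.58 MPa

6.58 MPa


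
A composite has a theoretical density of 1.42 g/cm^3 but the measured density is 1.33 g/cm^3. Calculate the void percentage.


Void% = (rho_theo - rho_actual)/rho_theo * 100 = (1.42 - 1.33)/1.42 * 100 = 6.34%

6.34%


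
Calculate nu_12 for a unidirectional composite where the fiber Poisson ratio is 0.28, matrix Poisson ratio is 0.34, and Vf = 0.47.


nu_12 = nu_f*Vf + nu_m*(1-Vf) = 0.28*0.47 + 0.34*0.53 = 0.3118

0.3118


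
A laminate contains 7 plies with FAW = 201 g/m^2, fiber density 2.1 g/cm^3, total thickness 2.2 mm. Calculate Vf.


Vf = n * FAW / (rho_f * h * 1000) = 7 * 201 / (2.1 * 2.2 * 1000) = 0.3045

0.3045


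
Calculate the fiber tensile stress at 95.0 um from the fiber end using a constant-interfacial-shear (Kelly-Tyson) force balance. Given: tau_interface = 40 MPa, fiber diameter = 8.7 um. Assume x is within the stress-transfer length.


Force balance: sigma_f * (pi*d^2/4) = tau * (pi*d) * x  ->  sigma_f = 4 * tau * x / d
sigma_f = 4 * 40 * 95.0 / 8.7 = 1747.1 MPa

1747.1 MPa


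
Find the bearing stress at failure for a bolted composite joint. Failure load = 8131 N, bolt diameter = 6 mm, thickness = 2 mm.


sigma_br = F/(d*h) = 8131/(6*2) = 677.6 MPa

677.6 MPa


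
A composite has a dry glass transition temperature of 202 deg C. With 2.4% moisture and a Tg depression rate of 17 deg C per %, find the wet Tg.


Tg_wet = Tg_dry - k*moisture = 202 - 17*2.4 = 161.2 deg C

161.2 deg C


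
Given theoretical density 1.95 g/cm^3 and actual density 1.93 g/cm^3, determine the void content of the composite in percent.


Void% = (rho_theo - rho_actual)/rho_theo * 100 = (1.95 - 1.93)/1.95 * 100 = 1.03%

1.03%


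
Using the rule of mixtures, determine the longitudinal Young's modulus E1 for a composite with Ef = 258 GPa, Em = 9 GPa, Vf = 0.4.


E1 = Ef*Vf + Em*(1-Vf) = 258*0.4 + 9*0.6 = 108.6 GPa

108.6 GPa


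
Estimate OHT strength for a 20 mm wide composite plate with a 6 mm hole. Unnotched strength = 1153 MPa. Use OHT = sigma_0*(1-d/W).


OHT = sigma_0*(1-d/W) = 1153*(1-6/20) = 807.1 MPa

807.1 MPa


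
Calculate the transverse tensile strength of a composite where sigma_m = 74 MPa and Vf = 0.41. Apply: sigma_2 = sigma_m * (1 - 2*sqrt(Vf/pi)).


factor = 1 - 2*sqrt(0.41/pi) = 0.2775
sigma_2 = 74 * 0.2775 = 20.53 MPa

20.53 MPa


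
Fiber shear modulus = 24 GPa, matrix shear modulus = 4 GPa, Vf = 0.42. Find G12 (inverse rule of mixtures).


1/G12 = Vf/Gf + (1-Vf)/Gm = 0.42/24 + 0.58/4
G12 = 6.15 GPa

6.15 GPa


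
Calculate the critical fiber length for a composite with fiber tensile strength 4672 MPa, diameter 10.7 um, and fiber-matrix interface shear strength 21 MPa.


Lc = sigma_f * d / (2 * tau_i) = 4672 * 10.7 / (2 * 21) = 1190.2 um

1190.2 um


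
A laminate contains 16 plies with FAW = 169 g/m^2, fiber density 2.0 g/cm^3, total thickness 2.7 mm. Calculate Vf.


Vf = n * FAW / (rho_f * h * 1000) = 16 * 169 / (2.0 * 2.7 * 1000) = 0.5007

0.5007


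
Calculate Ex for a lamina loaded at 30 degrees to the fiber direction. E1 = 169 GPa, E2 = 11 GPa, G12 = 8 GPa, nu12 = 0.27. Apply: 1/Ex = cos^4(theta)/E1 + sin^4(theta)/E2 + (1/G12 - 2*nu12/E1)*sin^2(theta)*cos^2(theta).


cos^4(30) = 0.5625, sin^4(30) = 0.0625, sin^2(30)*cos^2(30) = 0.1875
1/G12 - 2*nu12/E1 = 1/8 - 2*0.27/169 = 0.121805 GPa^-1
1/Ex = 0.5625/169 + 0.0625/11 + 0.121805*0.1875 = 0.0318486 GPa^-1
Ex = 31.4 GPa

31.4 GPa


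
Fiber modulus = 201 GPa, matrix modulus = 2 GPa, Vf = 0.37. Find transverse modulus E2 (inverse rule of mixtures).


1/E2 = Vf/Ef + (1-Vf)/Em = 0.37/201 + 0.63/2
E2 = 3.16 GPa

3.16 GPa


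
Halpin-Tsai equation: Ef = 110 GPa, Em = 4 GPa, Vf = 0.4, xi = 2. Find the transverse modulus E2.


eta = (Ef/Em - 1)/(Ef/Em + xi) = (27.5 - 1)/(27.5 + 2) = 0.8983
E2 = Em*(1+xi*eta*Vf)/(1-eta*Vf) = 10.73 GPa

10.73 GPa


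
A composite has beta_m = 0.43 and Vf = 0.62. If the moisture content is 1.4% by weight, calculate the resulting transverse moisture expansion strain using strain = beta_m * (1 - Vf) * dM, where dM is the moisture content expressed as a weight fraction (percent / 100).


dM = 1.4/100 = 0.014
strain = beta_m * (1-Vf) * dM = 0.43 * 0.38 * 0.014 = 0.0022876

0.0022876


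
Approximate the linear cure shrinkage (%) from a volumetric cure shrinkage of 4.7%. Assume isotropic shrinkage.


Linear shrinkage ≈ vol_shrink/3 = 4.7/3 = 1.567%

1.567%


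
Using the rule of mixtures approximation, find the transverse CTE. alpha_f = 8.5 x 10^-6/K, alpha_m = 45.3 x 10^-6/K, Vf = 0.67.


alpha_2 = alpha_f*Vf + alpha_m*(1-Vf) = 8.5*0.67 + 45.3*0.33 = 20.6 x 10^-6/K

20.6 x 10^-6/K


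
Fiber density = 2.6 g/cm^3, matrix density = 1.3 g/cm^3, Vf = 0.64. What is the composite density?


rho_c = rho_f*Vf + rho_m*(1-Vf) = 2.6*0.64 + 1.3*0.36 = 2.132 g/cm^3

2.132 g/cm^3


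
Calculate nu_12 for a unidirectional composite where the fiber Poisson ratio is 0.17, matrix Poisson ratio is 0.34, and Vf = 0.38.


nu_12 = nu_f*Vf + nu_m*(1-Vf) = 0.17*0.38 + 0.34*0.62 = 0.2754

0.2754


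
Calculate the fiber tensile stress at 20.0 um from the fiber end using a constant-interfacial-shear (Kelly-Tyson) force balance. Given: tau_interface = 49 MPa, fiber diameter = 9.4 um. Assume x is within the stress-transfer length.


Force balance: sigma_f * (pi*d^2/4) = tau * (pi*d) * x  ->  sigma_f = 4 * tau * x / d
sigma_f = 4 * 49 * 20.0 / 9.4 = 417.0 MPa

417.0 MPa


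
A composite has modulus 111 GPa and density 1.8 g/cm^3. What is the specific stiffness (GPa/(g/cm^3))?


Specific stiffness = E/rho = 111/1.8 = 61.7 GPa/(g/cm^3)

61.7 GPa/(g/cm^3)


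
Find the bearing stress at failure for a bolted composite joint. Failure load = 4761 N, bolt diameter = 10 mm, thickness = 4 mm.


sigma_br = F/(d*h) = 4761/(10*4) = 119.0 MPa

119.0 MPa


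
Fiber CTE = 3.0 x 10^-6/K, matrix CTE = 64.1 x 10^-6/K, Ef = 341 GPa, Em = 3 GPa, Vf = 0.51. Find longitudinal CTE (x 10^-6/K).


E1 = Ef*Vf + Em*(1-Vf) = 175.38
alpha_1 = (alpha_f*Ef*Vf + alpha_m*Em*(1-Vf))/E1 = 3.51 x 10^-6/K

3.51 x 10^-6/K


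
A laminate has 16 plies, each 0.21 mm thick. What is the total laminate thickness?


h = n * t_ply = 16 * 0.21 = 3.36 mm

3.36 mm


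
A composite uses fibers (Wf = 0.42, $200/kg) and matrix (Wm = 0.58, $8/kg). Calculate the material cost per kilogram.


Cost = cost_f*Wf + cost_m*Wm = 200*0.42 + 8*0.58 = $88.64/kg

$88.64/kg


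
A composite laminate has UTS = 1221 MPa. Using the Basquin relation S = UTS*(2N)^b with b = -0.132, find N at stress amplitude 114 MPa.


N = 0.5 * (S/UTS)^(1/b) = 0.5 * (114/1221)^(1/-0.132) = 3.1664e+07 cycles

3.1664e+07 cycles


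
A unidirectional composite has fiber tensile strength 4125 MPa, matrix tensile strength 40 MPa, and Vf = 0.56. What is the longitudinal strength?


sigma_1 = sigma_f*Vf + sigma_m*(1-Vf) = 4125*0.56 + 40*0.44 = 2327.6 MPa

2327.6 MPa


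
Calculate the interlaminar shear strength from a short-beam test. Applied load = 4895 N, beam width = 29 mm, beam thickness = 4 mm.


ILSS = 3F/(4bh) = 3*4895/(4*29*4) = 31.65 MPa

31.65 MPa


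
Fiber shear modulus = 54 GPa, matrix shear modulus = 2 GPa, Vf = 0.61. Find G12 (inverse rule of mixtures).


1/G12 = Vf/Gf + (1-Vf)/Gm = 0.61/54 + 0.39/2
G12 = 4.85 GPa

4.85 GPa


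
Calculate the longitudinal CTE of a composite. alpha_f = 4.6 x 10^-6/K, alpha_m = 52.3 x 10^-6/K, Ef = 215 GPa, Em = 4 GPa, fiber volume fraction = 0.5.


E1 = Ef*Vf + Em*(1-Vf) = 109.5
alpha_1 = (alpha_f*Ef*Vf + alpha_m*Em*(1-Vf))/E1 = 5.47 x 10^-6/K

5.47 x 10^-6/K


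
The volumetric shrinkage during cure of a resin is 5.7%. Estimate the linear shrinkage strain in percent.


Linear shrinkage ≈ vol_shrink/3 = 5.7/3 = 1.9%

1.9%


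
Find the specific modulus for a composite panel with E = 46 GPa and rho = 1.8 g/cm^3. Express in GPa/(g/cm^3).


Specific stiffness = E/rho = 46/1.8 = 25.6 GPa/(g/cm^3)

25.6 GPa/(g/cm^3)


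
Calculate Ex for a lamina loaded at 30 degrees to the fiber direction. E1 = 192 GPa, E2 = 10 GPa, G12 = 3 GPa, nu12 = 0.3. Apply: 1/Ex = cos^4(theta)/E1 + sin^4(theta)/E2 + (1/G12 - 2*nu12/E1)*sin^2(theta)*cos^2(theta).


cos^4(30) = 0.5625, sin^4(30) = 0.0625, sin^2(30)*cos^2(30) = 0.1875
1/G12 - 2*nu12/E1 = 1/3 - 2*0.3/192 = 0.330208 GPa^-1
1/Ex = 0.5625/192 + 0.0625/10 + 0.330208*0.1875 = 0.0710938 GPa^-1
Ex = 14.07 GPa

14.07 GPa


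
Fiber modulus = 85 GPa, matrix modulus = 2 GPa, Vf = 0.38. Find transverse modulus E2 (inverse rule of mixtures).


1/E2 = Vf/Ef + (1-Vf)/Em = 0.38/85 + 0.62/2
E2 = 3.18 GPa

3.18 GPa


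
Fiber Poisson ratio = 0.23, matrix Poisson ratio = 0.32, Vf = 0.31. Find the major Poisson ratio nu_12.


nu_12 = nu_f*Vf + nu_m*(1-Vf) = 0.23*0.31 + 0.32*0.69 = 0.2921

0.2921


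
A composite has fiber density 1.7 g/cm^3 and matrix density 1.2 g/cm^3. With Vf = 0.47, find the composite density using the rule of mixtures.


rho_c = rho_f*Vf + rho_m*(1-Vf) = 1.7*0.47 + 1.2*0.53 = 1.435 g/cm^3

1.435 g/cm^3


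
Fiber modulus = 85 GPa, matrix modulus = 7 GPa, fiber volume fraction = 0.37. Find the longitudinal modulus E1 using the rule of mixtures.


E1 = Ef*Vf + Em*(1-Vf) = 85*0.37 + 7*0.63 = 35.86 GPa

35.86 GPa


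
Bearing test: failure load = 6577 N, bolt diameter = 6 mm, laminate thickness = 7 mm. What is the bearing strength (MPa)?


sigma_br = F/(d*h) = 6577/(6*7) = 156.6 MPa

156.6 MPa


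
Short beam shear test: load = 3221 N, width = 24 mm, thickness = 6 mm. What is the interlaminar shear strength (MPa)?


ILSS = 3F/(4bh) = 3*3221/(4*24*6) = 16.78 MPa

16.78 MPa


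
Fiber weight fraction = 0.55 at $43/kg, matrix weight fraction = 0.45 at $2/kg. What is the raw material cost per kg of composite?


Cost = cost_f*Wf + cost_m*Wm = 43*0.55 + 2*0.45 = $24.55/kg

$24.55/kg


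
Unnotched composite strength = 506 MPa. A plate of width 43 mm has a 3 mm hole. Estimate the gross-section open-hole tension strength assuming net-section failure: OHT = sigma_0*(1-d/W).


OHT = sigma_0*(1-d/W) = 506*(1-3/43) = 470.7 MPa

470.7 MPa


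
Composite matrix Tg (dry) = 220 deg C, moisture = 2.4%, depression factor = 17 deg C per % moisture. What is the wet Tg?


Tg_wet = Tg_dry - k*moisture = 220 - 17*2.4 = 179.2 deg C

179.2 deg C


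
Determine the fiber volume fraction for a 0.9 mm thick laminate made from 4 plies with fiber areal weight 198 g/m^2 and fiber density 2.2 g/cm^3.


Vf = n * FAW / (rho_f * h * 1000) = 4 * 198 / (2.2 * 0.9 * 1000) = 0.4

0.4


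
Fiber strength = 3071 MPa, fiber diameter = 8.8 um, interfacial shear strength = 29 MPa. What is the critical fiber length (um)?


Lc = sigma_f * d / (2 * tau_i) = 3071 * 8.8 / (2 * 29) = 465.9 um

465.9 um


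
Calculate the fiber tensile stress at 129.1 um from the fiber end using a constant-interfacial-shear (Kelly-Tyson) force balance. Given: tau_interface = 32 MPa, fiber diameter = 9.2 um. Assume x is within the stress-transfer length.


Force balance: sigma_f * (pi*d^2/4) = tau * (pi*d) * x  ->  sigma_f = 4 * tau * x / d
sigma_f = 4 * 32 * 129.1 / 9.2 = 1796.2 MPa

1796.2 MPa


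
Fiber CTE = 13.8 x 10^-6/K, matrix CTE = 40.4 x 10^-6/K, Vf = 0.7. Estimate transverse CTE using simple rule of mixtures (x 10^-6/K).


alpha_2 = alpha_f*Vf + alpha_m*(1-Vf) = 13.8*0.7 + 40.4*0.3 = 21.8 x 10^-6/K

21.8 x 10^-6/K


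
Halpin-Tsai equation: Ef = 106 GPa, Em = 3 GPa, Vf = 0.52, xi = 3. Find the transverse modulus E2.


eta = (Ef/Em - 1)/(Ef/Em + xi) = (35.3333 - 1)/(35.3333 + 3) = 0.8957
E2 = Em*(1+xi*eta*Vf)/(1-eta*Vf) = 13.46 GPa

13.46 GPa


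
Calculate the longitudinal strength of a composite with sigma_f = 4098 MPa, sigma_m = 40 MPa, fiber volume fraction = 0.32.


sigma_1 = sigma_f*Vf + sigma_m*(1-Vf) = 4098*0.32 + 40*0.68 = 1338.6 MPa

1338.6 MPa


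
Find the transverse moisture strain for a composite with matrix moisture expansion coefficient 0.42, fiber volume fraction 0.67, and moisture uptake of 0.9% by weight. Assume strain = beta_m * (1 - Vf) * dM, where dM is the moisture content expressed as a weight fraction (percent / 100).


dM = 0.9/100 = 0.009
strain = beta_m * (1-Vf) * dM = 0.42 * 0.33 * 0.009 = 0.0012474

0.0012474


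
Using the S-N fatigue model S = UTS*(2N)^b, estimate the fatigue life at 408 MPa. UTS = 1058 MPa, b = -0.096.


N = 0.5 * (S/UTS)^(1/b) = 0.5 * (408/1058)^(1/-0.096) = 10224.7417 cycles

10224.7417 cycles


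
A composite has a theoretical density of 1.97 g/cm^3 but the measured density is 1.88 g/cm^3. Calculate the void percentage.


Void% = (rho_theo - rho_actual)/rho_theo * 100 = (1.97 - 1.88)/1.97 * 100 = 4.57%

4.57%


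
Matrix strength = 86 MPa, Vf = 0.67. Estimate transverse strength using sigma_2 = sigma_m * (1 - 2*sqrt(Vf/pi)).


factor = 1 - 2*sqrt(0.67/pi) = 0.0764
sigma_2 = 86 * 0.0764 = 6.57 MPa

6.57 MPa


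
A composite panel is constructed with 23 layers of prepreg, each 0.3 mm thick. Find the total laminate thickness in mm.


h = n * t_ply = 23 * 0.3 = 6.9 mm

6.9 mm


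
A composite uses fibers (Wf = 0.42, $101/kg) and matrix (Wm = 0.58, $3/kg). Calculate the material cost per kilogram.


Cost = cost_f*Wf + cost_m*Wm = 101*0.42 + 3*0.58 = $44.16/kg

$44.16/kg


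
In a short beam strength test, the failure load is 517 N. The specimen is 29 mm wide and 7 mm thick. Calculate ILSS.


ILSS = 3F/(4bh) = 3*517/(4*29*7) = 1.91 MPa

1.91 MPa


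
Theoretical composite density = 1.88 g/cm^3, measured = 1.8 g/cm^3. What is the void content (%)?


Void% = (rho_theo - rho_actual)/rho_theo * 100 = (1.88 - 1.8)/1.88 * 100 = 4.26%

4.26%


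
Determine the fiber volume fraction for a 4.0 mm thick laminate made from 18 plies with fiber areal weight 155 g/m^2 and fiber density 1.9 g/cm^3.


Vf = n * FAW / (rho_f * h * 1000) = 18 * 155 / (1.9 * 4.0 * 1000) = 0.3671

0.3671


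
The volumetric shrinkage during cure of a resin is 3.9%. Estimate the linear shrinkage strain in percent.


Linear shrinkage ≈ vol_shrink/3 = 3.9/3 = 1.3%

1.3%


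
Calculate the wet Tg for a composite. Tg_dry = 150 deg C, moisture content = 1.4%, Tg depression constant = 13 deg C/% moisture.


Tg_wet = Tg_dry - k*moisture = 150 - 13*1.4 = 131.8 deg C

131.8 deg C


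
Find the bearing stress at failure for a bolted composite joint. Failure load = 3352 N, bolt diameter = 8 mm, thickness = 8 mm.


sigma_br = F/(d*h) = 3352/(8*8) = 52.4 MPa

52.4 MPa


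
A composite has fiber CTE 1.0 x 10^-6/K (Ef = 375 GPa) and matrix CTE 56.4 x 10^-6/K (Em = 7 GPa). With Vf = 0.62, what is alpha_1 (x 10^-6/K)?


E1 = Ef*Vf + Em*(1-Vf) = 235.16
alpha_1 = (alpha_f*Ef*Vf + alpha_m*Em*(1-Vf))/E1 = 1.63 x 10^-6/K

1.63 x 10^-6/K


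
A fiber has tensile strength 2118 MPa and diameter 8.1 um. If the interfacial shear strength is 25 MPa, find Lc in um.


Lc = sigma_f * d / (2 * tau_i) = 2118 * 8.1 / (2 * 25) = 343.1 um

343.1 um


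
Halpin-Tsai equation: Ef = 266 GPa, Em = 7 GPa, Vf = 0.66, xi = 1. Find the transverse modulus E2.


eta = (Ef/Em - 1)/(Ef/Em + xi) = (38.0 - 1)/(38.0 + 1) = 0.9487
E2 = Em*(1+xi*eta*Vf)/(1-eta*Vf) = 30.45 GPa

30.45 GPa


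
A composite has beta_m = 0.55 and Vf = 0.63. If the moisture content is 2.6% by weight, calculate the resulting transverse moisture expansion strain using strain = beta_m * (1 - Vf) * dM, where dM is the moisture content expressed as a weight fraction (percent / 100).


dM = 2.6/100 = 0.026
strain = beta_m * (1-Vf) * dM = 0.55 * 0.37 * 0.026 = 0.005291

0.005291


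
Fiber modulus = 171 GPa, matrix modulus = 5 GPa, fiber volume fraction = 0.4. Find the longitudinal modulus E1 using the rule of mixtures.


E1 = Ef*Vf + Em*(1-Vf) = 171*0.4 + 5*0.6 = 71.4 GPa

71.4 GPa


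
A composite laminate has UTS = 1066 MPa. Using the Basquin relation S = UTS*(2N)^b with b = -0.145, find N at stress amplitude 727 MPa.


N = 0.5 * (S/UTS)^(1/b) = 0.5 * (727/1066)^(1/-0.145) = 7.0038 cycles

7.0038 cycles


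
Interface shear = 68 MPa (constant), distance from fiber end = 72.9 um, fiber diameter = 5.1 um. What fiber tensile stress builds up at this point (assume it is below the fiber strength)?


Force balance: sigma_f * (pi*d^2/4) = tau * (pi*d) * x  ->  sigma_f = 4 * tau * x / d
sigma_f = 4 * 68 * 72.9 / 5.1 = 3888.0 MPa

3888.0 MPa


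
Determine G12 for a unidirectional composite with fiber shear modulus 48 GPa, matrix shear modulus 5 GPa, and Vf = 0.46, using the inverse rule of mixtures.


1/G12 = Vf/Gf + (1-Vf)/Gm = 0.46/48 + 0.54/5
G12 = 8.5 GPa

8.5 GPa


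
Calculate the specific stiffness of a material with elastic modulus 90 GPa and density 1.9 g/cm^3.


Specific stiffness = E/rho = 90/1.9 = 47.4 GPa/(g/cm^3)

47.4 GPa/(g/cm^3)


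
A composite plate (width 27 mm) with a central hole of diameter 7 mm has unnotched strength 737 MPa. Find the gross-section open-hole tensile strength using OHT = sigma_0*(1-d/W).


OHT = sigma_0*(1-d/W) = 737*(1-7/27) = 545.9 MPa

545.9 MPa


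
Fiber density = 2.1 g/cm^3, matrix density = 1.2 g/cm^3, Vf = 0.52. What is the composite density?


rho_c = rho_f*Vf + rho_m*(1-Vf) = 2.1*0.52 + 1.2*0.48 = 1.668 g/cm^3

1.668 g/cm^3


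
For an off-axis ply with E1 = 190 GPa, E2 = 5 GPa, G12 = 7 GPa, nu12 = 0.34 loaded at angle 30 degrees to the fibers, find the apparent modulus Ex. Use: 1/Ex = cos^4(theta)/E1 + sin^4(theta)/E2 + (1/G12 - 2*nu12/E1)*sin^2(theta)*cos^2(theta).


cos^4(30) = 0.5625, sin^4(30) = 0.0625, sin^2(30)*cos^2(30) = 0.1875
1/G12 - 2*nu12/E1 = 1/7 - 2*0.34/190 = 0.139278 GPa^-1
1/Ex = 0.5625/190 + 0.0625/5 + 0.139278*0.1875 = 0.0415752 GPa^-1
Ex = 24.05 GPa

24.05 GPa


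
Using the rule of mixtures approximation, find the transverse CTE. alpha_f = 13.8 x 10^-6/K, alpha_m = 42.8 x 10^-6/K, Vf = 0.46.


alpha_2 = alpha_f*Vf + alpha_m*(1-Vf) = 13.8*0.46 + 42.8*0.54 = 29.5 x 10^-6/K

29.5 x 10^-6/K


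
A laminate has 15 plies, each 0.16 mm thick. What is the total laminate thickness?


h = n * t_ply = 15 * 0.16 = 2.4 mm

2.4 mm


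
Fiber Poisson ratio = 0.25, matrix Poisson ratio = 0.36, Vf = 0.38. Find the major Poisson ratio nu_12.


nu_12 = nu_f*Vf + nu_m*(1-Vf) = 0.25*0.38 + 0.36*0.62 = 0.3182

0.3182


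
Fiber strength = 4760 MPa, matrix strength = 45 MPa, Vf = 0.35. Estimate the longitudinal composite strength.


sigma_1 = sigma_f*Vf + sigma_m*(1-Vf) = 4760*0.35 + 45*0.65 = 1695.3 MPa

1695.3 MPa


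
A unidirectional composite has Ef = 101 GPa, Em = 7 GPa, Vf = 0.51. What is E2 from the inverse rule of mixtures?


1/E2 = Vf/Ef + (1-Vf)/Em = 0.51/101 + 0.49/7
E2 = 13.32 GPa

13.32 GPa


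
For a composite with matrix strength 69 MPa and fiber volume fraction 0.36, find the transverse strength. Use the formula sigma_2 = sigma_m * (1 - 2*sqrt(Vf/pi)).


factor = 1 - 2*sqrt(0.36/pi) = 0.323
sigma_2 = 69 * 0.323 = 22.29 MPa

22.29 MPa


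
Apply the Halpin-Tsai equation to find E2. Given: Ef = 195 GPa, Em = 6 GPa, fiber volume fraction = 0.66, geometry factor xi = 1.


eta = (Ef/Em - 1)/(Ef/Em + xi) = (32.5 - 1)/(32.5 + 1) = 0.9403
E2 = Em*(1+xi*eta*Vf)/(1-eta*Vf) = 25.63 GPa

25.63 GPa


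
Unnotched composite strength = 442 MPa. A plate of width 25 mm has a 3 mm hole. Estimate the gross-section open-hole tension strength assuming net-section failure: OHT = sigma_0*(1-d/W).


OHT = sigma_0*(1-d/W) = 442*(1-3/25) = 389.0 MPa

389.0 MPa


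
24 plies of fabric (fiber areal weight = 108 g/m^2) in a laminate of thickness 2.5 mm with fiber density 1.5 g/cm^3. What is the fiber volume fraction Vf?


Vf = n * FAW / (rho_f * h * 1000) = 24 * 108 / (1.5 * 2.5 * 1000) = 0.6912

0.6912


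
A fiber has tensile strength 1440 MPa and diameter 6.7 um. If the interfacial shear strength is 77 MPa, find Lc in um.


Lc = sigma_f * d / (2 * tau_i) = 1440 * 6.7 / (2 * 77) = 62.6 um

62.6 um


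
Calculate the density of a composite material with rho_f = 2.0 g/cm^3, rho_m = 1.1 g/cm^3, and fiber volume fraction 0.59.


rho_c = rho_f*Vf + rho_m*(1-Vf) = 2.0*0.59 + 1.1*0.41 = 1.631 g/cm^3

1.631 g/cm^3


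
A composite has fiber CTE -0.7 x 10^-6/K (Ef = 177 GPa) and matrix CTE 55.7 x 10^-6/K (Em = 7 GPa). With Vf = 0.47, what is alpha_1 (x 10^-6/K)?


E1 = Ef*Vf + Em*(1-Vf) = 86.9
alpha_1 = (alpha_f*Ef*Vf + alpha_m*Em*(1-Vf))/E1 = 1.71 x 10^-6/K

1.71 x 10^-6/K


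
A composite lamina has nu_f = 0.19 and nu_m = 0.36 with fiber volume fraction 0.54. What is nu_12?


nu_12 = nu_f*Vf + nu_m*(1-Vf) = 0.19*0.54 + 0.36*0.46 = 0.2682

0.2682


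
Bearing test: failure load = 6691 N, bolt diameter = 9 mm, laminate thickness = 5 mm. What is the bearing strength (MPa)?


sigma_br = F/(d*h) = 6691/(9*5) = 148.7 MPa

148.7 MPa


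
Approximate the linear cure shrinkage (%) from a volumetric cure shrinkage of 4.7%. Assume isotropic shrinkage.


Linear shrinkage ≈ vol_shrink/3 = 4.7/3 = 1.567%

1.567%


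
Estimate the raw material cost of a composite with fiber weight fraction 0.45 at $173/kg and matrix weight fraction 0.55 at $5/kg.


Cost = cost_f*Wf + cost_m*Wm = 173*0.45 + 5*0.55 = $80.6/kg

$80.6/kg


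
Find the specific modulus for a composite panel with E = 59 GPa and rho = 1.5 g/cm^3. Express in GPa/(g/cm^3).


Specific stiffness = E/rho = 59/1.5 = 39.3 GPa/(g/cm^3)

39.3 GPa/(g/cm^3)


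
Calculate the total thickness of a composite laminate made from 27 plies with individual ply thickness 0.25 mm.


h = n * t_ply = 27 * 0.25 = 6.75 mm

6.75 mm


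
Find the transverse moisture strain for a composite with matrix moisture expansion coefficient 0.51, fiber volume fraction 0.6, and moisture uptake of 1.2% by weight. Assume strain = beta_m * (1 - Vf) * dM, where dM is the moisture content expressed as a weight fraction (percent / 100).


dM = 1.2/100 = 0.012
strain = beta_m * (1-Vf) * dM = 0.51 * 0.4 * 0.012 = 0.002448

0.002448


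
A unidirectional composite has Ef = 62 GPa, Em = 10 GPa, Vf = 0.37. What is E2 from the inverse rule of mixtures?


1/E2 = Vf/Ef + (1-Vf)/Em = 0.37/62 + 0.63/10
E2 = 14.5 GPa

14.5 GPa


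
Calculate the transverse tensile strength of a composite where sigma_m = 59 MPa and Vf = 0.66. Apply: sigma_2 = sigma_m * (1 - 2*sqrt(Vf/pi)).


factor = 1 - 2*sqrt(0.66/pi) = 0.0833
sigma_2 = 59 * 0.0833 = 4.91 MPa

4.91 MPa


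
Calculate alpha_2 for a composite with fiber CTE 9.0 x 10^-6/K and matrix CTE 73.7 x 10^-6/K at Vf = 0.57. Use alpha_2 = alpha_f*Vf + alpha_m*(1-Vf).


alpha_2 = alpha_f*Vf + alpha_m*(1-Vf) = 9.0*0.57 + 73.7*0.43 = 36.8 x 10^-6/K

36.8 x 10^-6/K


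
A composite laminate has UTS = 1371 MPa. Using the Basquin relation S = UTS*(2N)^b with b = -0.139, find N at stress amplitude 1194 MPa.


N = 0.5 * (S/UTS)^(1/b) = 0.5 * (1194/1371)^(1/-0.139) = 1.3516 cycles

1.3516 cycles


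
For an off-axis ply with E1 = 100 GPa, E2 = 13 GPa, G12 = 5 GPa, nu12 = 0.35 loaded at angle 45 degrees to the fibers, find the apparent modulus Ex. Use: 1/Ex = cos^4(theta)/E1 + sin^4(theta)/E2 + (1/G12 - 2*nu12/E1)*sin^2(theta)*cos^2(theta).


cos^4(45) = 0.25, sin^4(45) = 0.25, sin^2(45)*cos^2(45) = 0.25
1/G12 - 2*nu12/E1 = 1/5 - 2*0.35/100 = 0.193 GPa^-1
1/Ex = 0.25/100 + 0.25/13 + 0.193*0.25 = 0.0699808 GPa^-1
Ex = 14.29 GPa

14.29 GPa


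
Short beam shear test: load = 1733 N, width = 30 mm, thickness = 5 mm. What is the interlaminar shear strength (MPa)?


ILSS = 3F/(4bh) = 3*1733/(4*30*5) = 8.67 MPa

8.67 MPa


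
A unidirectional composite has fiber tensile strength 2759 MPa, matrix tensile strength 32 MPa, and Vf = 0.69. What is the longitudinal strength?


sigma_1 = sigma_f*Vf + sigma_m*(1-Vf) = 2759*0.69 + 32*0.31 = 1913.6 MPa

1913.6 MPa


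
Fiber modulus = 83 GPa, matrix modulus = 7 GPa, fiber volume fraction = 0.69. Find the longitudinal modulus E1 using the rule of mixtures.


E1 = Ef*Vf + Em*(1-Vf) = 83*0.69 + 7*0.31 = 59.44 GPa

59.44 GPa


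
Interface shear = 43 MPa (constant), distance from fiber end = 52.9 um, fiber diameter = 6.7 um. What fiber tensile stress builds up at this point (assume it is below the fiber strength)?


Force balance: sigma_f * (pi*d^2/4) = tau * (pi*d) * x  ->  sigma_f = 4 * tau * x / d
sigma_f = 4 * 43 * 52.9 / 6.7 = 1358.0 MPa

1358.0 MPa


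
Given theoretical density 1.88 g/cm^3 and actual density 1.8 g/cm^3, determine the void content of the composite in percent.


Void% = (rho_theo - rho_actual)/rho_theo * 100 = (1.88 - 1.8)/1.88 * 100 = 4.26%

4.26%


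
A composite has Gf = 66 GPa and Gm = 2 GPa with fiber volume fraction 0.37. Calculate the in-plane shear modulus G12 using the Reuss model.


1/G12 = Vf/Gf + (1-Vf)/Gm = 0.37/66 + 0.63/2
G12 = 3.12 GPa

3.12 GPa


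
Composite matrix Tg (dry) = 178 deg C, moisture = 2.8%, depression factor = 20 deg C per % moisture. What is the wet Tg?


Tg_wet = Tg_dry - k*moisture = 178 - 20*2.8 = 122.0 deg C

122.0 deg C


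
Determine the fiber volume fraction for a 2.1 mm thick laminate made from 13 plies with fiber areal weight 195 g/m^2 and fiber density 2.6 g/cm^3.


Vf = n * FAW / (rho_f * h * 1000) = 13 * 195 / (2.6 * 2.1 * 1000) = 0.4643

0.4643


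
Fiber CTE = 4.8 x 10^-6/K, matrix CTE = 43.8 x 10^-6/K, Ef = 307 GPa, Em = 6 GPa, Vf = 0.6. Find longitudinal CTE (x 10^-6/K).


E1 = Ef*Vf + Em*(1-Vf) = 186.6
alpha_1 = (alpha_f*Ef*Vf + alpha_m*Em*(1-Vf))/E1 = 5.3 x 10^-6/K

5.3 x 10^-6/K


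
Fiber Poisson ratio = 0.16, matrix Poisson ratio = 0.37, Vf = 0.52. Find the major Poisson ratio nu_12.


nu_12 = nu_f*Vf + nu_m*(1-Vf) = 0.16*0.52 + 0.37*0.48 = 0.2608

0.2608


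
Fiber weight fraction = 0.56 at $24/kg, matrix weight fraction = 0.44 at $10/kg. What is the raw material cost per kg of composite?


Cost = cost_f*Wf + cost_m*Wm = 24*0.56 + 10*0.44 = $17.84/kg

$17.84/kg


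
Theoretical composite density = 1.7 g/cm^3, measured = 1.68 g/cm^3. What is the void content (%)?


Void% = (rho_theo - rho_actual)/rho_theo * 100 = (1.7 - 1.68)/1.7 * 100 = 1.18%

1.18%


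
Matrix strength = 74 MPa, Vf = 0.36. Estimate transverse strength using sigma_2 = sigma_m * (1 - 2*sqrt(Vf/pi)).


factor = 1 - 2*sqrt(0.36/pi) = 0.323
sigma_2 = 74 * 0.323 = 23.9 MPa

23.9 MPa


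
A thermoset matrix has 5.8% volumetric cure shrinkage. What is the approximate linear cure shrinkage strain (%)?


Linear shrinkage ≈ vol_shrink/3 = 5.8/3 = 1.933%

1.933%


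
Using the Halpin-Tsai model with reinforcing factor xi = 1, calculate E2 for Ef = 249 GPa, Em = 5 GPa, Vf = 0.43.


eta = (Ef/Em - 1)/(Ef/Em + xi) = (49.8 - 1)/(49.8 + 1) = 0.9606
E2 = Em*(1+xi*eta*Vf)/(1-eta*Vf) = 12.04 GPa

12.04 GPa


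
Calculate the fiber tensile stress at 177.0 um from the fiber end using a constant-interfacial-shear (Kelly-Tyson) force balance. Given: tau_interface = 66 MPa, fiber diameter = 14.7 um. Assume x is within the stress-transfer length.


Force balance: sigma_f * (pi*d^2/4) = tau * (pi*d) * x  ->  sigma_f = 4 * tau * x / d
sigma_f = 4 * 66 * 177.0 / 14.7 = 3178.8 MPa

3178.8 MPa


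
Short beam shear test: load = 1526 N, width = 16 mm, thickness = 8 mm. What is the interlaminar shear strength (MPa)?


ILSS = 3F/(4bh) = 3*1526/(4*16*8) = 8.94 MPa

8.94 MPa


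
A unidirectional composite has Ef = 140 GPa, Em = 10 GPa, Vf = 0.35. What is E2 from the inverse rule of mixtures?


1/E2 = Vf/Ef + (1-Vf)/Em = 0.35/140 + 0.65/10
E2 = 14.81 GPa

14.81 GPa


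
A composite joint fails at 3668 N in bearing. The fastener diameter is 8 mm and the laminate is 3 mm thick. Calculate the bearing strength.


sigma_br = F/(d*h) = 3668/(8*3) = 152.8 MPa

152.8 MPa


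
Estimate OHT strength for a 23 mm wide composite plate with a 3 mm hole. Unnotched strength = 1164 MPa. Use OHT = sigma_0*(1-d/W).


OHT = sigma_0*(1-d/W) = 1164*(1-3/23) = 1012.2 MPa

1012.2 MPa


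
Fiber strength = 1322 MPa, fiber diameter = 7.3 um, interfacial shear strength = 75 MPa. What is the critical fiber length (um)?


Lc = sigma_f * d / (2 * tau_i) = 1322 * 7.3 / (2 * 75) = 64.3 um

64.3 um


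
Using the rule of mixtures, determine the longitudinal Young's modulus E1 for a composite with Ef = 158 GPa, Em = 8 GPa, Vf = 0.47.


E1 = Ef*Vf + Em*(1-Vf) = 158*0.47 + 8*0.53 = 78.5 GPa

78.5 GPa


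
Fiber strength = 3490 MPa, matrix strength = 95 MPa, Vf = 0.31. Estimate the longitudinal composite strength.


sigma_1 = sigma_f*Vf + sigma_m*(1-Vf) = 3490*0.31 + 95*0.69 = 1147.5 MPa

1147.5 MPa


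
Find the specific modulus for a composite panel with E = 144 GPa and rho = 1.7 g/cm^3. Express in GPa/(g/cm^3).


Specific stiffness = E/rho = 144/1.7 = 84.7 GPa/(g/cm^3)

84.7 GPa/(g/cm^3)


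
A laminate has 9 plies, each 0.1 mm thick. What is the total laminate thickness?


h = n * t_ply = 9 * 0.1 = 0.9 mm

0.9 mm


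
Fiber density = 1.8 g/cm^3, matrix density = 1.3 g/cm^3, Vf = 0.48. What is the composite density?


rho_c = rho_f*Vf + rho_m*(1-Vf) = 1.8*0.48 + 1.3*0.52 = 1.54 g/cm^3

1.54 g/cm^3


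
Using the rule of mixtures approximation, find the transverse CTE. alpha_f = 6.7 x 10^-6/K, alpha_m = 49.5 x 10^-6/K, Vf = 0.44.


alpha_2 = alpha_f*Vf + alpha_m*(1-Vf) = 6.7*0.44 + 49.5*0.56 = 30.7 x 10^-6/K

30.7 x 10^-6/K


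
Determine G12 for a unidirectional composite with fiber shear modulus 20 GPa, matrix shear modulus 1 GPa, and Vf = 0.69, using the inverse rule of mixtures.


1/G12 = Vf/Gf + (1-Vf)/Gm = 0.69/20 + 0.31/1
G12 = 2.9 GPa

2.9 GPa


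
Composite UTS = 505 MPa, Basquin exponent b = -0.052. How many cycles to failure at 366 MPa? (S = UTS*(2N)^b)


N = 0.5 * (S/UTS)^(1/b) = 0.5 * (366/505)^(1/-0.052) = 244.1347 cycles

244.1347 cycles
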